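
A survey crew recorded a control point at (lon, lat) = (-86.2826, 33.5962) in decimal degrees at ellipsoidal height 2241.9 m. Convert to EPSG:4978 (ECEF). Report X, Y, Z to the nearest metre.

WGS84: a = 6378137 m, e² = 0.006694380; N(φ) = a/√(1−e²sin²φ) = 6384683.675 m.
X = (N+h)·cosφ·cosλ = 344926.731 m; Y = (N+h)·cosφ·sinλ = -5308846.878 m; Z = (N(1−e²)+h)·sinφ = 3510467.385 m.

X 344927 m, Y -5308847 m, Z 3510467 m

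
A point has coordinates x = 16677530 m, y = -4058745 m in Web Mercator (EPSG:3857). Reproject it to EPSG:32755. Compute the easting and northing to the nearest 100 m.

Web Mercator inverse (R = 6378137 m) → φ = -34.22270343°, λ = 149.81680100°.
UTM 55S forward: E = 759483.366 m, N = 6209561.638 m.

E 759500 m, N 6209600 m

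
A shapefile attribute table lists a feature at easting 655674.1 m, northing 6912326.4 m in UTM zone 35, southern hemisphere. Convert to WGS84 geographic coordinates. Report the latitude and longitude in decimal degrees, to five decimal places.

Zone 35S: λ₀ = 27°, k₀ = 0.9996, false easting 500000 m, false northing 10000000 m.
Meridian distance M = (N − FN)/k₀ = -3088909.2 m.
Inverse transverse Mercator on WGS84 gives φ = -27.90490009°, λ = 28.58180014°.

lat -27.90490°, lon 28.58180°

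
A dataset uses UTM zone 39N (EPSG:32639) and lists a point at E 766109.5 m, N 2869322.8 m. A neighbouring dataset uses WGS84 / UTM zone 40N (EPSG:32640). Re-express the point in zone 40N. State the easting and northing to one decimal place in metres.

UTM 39N → geographic: φ = 25.91819956°, λ = 53.65659981°.
UTM 40N (λ₀ = 57°) forward: E = 165050.646 m, N = 2870899.7499 m.

E 165050.6 m, N 2870899.7 m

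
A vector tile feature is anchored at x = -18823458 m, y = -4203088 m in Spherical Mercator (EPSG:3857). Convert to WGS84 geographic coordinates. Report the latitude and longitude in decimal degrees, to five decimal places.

lat -35.28800°, lon -169.09400°

R = 6378137 m. λ = x/R = -169.09400021°.
φ = 2·arctan(exp(y/R)) − 90° = 2·arctan(0.51738) − 90° = -35.28799709°.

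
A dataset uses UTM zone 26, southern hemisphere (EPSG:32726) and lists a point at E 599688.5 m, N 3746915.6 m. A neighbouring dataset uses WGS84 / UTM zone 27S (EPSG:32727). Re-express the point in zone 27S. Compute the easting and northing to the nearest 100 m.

UTM 26S → geographic: φ = -56.41180030°, λ = -25.38429930°.
UTM 27S (λ₀ = -21°) forward: E = 229577.941 m, N = 3739460.890 m.

E 229600 m, N 3739500 m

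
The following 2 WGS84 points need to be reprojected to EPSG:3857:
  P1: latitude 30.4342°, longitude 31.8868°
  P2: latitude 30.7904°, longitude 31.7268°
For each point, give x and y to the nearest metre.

Web Mercator: x = R·λ, y = R·ln tan(π/4+φ/2), R = 6378137 m.
P1 (30.4342°, 31.8868°) → (3549622.339, 3559485.197) m.
P2 (30.7904°, 31.7268°) → (3531811.221, 3605558.406) m.

P1: x 3549622 m, y 3559485 m; P2: x 3531811 m, y 3605558 m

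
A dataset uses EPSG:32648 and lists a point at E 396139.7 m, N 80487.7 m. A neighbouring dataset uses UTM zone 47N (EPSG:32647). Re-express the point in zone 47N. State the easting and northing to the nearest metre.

UTM 48N → geographic: φ = 0.72809981°, λ = 104.06660039°.
UTM 47N (λ₀ = 99°) forward: E = 1064481.443 m, N = 80794.734 m.

E 1064481 m, N 80795 m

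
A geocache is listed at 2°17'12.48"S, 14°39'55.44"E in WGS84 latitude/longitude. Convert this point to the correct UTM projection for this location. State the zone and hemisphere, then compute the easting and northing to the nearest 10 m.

Longitude 14.6654° lies in the 6° band [12°, 18°), giving zone 33; latitude is south of the equator, so 33S.
Zone 33 central meridian λ₀ = 6×33 − 183 = 15°; Δλ = -0.3346°.
Transverse Mercator on WGS84 with k₀ = 0.9996 gives E = 462796.638 m, N = 9747234.209 m.

Zone 33S: E 462800 m, N 9747230 m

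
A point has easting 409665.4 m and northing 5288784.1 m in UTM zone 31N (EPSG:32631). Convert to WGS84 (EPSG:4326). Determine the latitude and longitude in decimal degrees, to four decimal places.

Zone 31N: λ₀ = 3°, k₀ = 0.9996, false easting 500000 m.
Meridian distance M = (N − FN)/k₀ = 5290900.5 m.
Inverse transverse Mercator on WGS84 gives φ = 47.74609968°, λ = 1.79490019°.

lat 47.7461°, lon 1.7949°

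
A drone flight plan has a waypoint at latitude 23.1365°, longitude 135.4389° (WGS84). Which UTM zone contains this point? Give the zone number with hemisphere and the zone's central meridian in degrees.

Zone 53N, central meridian 135°

UTM zone = ⌊(λ + 180)/6⌋ + 1; 135.4389° ∈ [132°, 138°) → zone 53.
Hemisphere: N (φ ≥ 0).
Central meridian λ₀ = 6×53 − 183 = 135°.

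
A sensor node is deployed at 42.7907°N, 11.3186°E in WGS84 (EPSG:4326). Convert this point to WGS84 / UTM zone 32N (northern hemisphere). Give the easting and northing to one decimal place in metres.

Zone 32 central meridian λ₀ = 6×32 − 183 = 9°; Δλ = +2.3186°.
Transverse Mercator on WGS84 with k₀ = 0.9996 gives E = 689629.528 m, N = 4740180.041 m.

E 689629.5 m, N 4740180.0 m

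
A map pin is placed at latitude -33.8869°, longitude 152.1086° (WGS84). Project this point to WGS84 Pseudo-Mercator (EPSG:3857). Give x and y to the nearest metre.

x 16932652 m, y -4013626 m

Web Mercator is spherical with R = a = 6378137 m.
x = R·λ = 6378137 × 2.654795891 = 16932651.897 m.
y = R·ln tan(π/4 + φ/2) = 6378137 × -0.629278667 = -4013625.551 m.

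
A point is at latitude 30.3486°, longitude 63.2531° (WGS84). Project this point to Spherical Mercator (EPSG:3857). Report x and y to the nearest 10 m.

x 7041300 m, y 3548440 m

Web Mercator is spherical with R = a = 6378137 m.
x = R·λ = 6378137 × 1.103974857 = 7041302.883 m.
y = R·ln tan(π/4 + φ/2) = 6378137 × 0.556344006 = 3548438.287 m.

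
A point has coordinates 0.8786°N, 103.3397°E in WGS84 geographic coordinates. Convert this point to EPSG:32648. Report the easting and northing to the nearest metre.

Zone 48 central meridian λ₀ = 6×48 − 183 = 105°; Δλ = -1.6603°.
Transverse Mercator on WGS84 with k₀ = 0.9996 gives E = 315245.734 m, N = 97152.831 m.

E 315246 m, N 97153 m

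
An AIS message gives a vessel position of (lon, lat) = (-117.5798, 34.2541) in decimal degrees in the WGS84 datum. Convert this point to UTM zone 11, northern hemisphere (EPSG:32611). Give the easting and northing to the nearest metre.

E 446616 m, N 3790483 m

Zone 11 central meridian λ₀ = 6×11 − 183 = -117°; Δλ = -0.5798°.
Transverse Mercator on WGS84 with k₀ = 0.9996 gives E = 446616.346 m, N = 3790482.701 m.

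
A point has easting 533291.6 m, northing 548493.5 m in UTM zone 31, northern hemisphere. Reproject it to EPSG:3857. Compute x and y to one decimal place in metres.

x 367387.7 m, y 553081.4 m

Unproject from UTM 31N (λ₀ = 3°) → φ = 4.96220008°, λ = 3.30029988°.
Web Mercator (R = 6378137 m): x = 367387.702 m, y = 553081.437 m.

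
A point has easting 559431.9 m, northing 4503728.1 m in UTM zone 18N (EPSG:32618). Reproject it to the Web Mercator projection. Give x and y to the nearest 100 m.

Unproject from UTM 18N (λ₀ = -75°) → φ = 40.68229997°, λ = -74.29670038°.
Web Mercator (R = 6378137 m): x = -8270670.854 m, y = 4965593.319 m.

x -8270700 m, y 4965600 m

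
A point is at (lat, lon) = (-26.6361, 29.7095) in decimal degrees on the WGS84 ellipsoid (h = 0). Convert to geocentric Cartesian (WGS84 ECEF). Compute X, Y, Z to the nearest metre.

X 4955141 m, Y 2827452 m, Z -2842232 m

WGS84: a = 6378137 m, e² = 0.006694380; N(φ) = a/√(1−e²sin²φ) = 6382432.301 m.
X = (N+h)·cosφ·cosλ = 4955141.071 m; Y = (N+h)·cosφ·sinλ = 2827451.565 m; Z = (N(1−e²)+h)·sinφ = -2842231.983 m.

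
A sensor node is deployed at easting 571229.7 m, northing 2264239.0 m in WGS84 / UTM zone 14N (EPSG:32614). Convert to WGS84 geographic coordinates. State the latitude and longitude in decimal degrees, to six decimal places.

lat 20.475400°, lon -98.317000°

Zone 14N: λ₀ = -99°, k₀ = 0.9996, false easting 500000 m.
Meridian distance M = (N − FN)/k₀ = 2265145.1 m.
Inverse transverse Mercator on WGS84 gives φ = 20.47539992°, λ = -98.31700018°.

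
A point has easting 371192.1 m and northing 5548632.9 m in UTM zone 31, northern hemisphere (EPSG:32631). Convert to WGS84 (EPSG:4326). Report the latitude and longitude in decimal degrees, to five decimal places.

Zone 31N: λ₀ = 3°, k₀ = 0.9996, false easting 500000 m.
Meridian distance M = (N − FN)/k₀ = 5550853.2 m.
Inverse transverse Mercator on WGS84 gives φ = 50.07600034°, λ = 1.19979941°.

lat 50.07600°, lon 1.19980°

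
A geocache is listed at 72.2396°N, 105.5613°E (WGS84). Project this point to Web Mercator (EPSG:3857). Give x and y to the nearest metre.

x 11751030 m, y 11840058 m

Web Mercator is spherical with R = a = 6378137 m.
x = R·λ = 6378137 × 1.842392248 = 11751030.163 m.
y = R·ln tan(π/4 + φ/2) = 6378137 × 1.856350531 = 11840058.009 m.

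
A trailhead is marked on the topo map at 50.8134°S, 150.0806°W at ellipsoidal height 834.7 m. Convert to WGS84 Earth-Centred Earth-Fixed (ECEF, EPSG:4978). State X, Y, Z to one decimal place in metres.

WGS84: a = 6378137 m, e² = 0.006694380; N(φ) = a/√(1−e²sin²φ) = 6391001.515 m.
X = (N+h)·cosφ·cosλ = -3500427.352 m; Y = (N+h)·cosφ·sinλ = -2014412.431 m; Z = (N(1−e²)+h)·sinφ = -4921101.536 m.

X -3500427.4 m, Y -2014412.4 m, Z -4921101.5 m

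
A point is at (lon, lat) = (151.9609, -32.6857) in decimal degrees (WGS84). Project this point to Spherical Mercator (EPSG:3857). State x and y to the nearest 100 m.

x 16916200 m, y -3853700 m

Web Mercator is spherical with R = a = 6378137 m.
x = R·λ = 6378137 × 2.652218039 = 16916210.008 m.
y = R·ln tan(π/4 + φ/2) = 6378137 × -0.604198345 = -3853659.818 m.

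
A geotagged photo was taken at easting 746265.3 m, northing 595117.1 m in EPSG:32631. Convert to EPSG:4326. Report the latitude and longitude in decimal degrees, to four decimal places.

Zone 31N: λ₀ = 3°, k₀ = 0.9996, false easting 500000 m.
Meridian distance M = (N − FN)/k₀ = 595355.2 m.
Inverse transverse Mercator on WGS84 gives φ = 5.37999975°, λ = 5.22229986°.

lat 5.3800°, lon 5.2223°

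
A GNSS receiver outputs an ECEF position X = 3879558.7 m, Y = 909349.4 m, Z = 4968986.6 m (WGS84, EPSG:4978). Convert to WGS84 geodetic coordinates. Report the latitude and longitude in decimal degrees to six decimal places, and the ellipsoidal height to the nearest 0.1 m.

λ = atan2(Y, X) = 13.19170029°; p = √(X²+Y²) = 3984707.3 m.
Bowring's method on WGS84 (a = 6378137 m, b = 6356752.314 m) gives φ = 51.46089993°, h = 4261.599 m.

lat 51.460900°, lon 13.191700°, h 4261.6 m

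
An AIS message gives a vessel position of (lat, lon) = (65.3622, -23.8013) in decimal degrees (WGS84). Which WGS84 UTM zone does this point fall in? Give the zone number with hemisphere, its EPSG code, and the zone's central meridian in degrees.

Zone 27N (EPSG:32627), central meridian -21°

UTM zone = ⌊(λ + 180)/6⌋ + 1; -23.8013° ∈ [-24°, -18°) → zone 27.
Hemisphere: N (φ ≥ 0).
Central meridian λ₀ = 6×27 − 183 = -21°.
EPSG code: 32627.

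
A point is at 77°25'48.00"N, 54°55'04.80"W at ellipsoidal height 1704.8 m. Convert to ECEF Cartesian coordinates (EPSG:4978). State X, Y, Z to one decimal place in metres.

WGS84: a = 6378137 m, e² = 0.006694380; N(φ) = a/√(1−e²sin²φ) = 6398572.469 m.
X = (N+h)·cosφ·cosλ = 800570.535 m; Y = (N+h)·cosφ·sinλ = -1139857.678 m; Z = (N(1−e²)+h)·sinφ = 6205060.279 m.

X 800570.5 m, Y -1139857.7 m, Z 6205060.3 m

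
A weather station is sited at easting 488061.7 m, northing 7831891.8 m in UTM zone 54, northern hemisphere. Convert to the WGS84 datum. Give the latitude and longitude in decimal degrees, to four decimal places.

Zone 54N: λ₀ = 141°, k₀ = 0.9996, false easting 500000 m.
Meridian distance M = (N − FN)/k₀ = 7835025.8 m.
Inverse transverse Mercator on WGS84 gives φ = 70.59169995°, λ = 140.67809897°.

lat 70.5917°, lon 140.6781°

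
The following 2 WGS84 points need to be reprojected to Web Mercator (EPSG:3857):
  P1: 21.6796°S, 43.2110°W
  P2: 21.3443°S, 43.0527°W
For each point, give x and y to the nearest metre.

P1: x -4810227 m, y -2473101 m; P2: x -4792605 m, y -2432980 m

Web Mercator: x = R·λ, y = R·ln tan(π/4+φ/2), R = 6378137 m.
P1 (-21.6796°, -43.2110°) → (-4810226.517, -2473100.580) m.
P2 (-21.3443°, -43.0527°) → (-4792604.641, -2432980.355) m.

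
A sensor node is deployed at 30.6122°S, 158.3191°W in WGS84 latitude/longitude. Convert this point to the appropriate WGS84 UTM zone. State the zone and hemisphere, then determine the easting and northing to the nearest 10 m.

Zone 4S: E 565270 m, N 6613180 m

Longitude -158.3191° lies in the 6° band [-162°, -156°), giving zone 4; latitude is south of the equator, so 4S.
Zone 4 central meridian λ₀ = 6×4 − 183 = -159°; Δλ = +0.6809°.
Transverse Mercator on WGS84 with k₀ = 0.9996 gives E = 565265.149 m, N = 6613177.273 m.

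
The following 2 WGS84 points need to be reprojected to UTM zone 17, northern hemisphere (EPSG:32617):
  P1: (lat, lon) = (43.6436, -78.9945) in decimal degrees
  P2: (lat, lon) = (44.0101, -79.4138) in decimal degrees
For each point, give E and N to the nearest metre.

P1: E 661750 m, N 4834244 m; P2: E 627151 m, N 4874218 m

UTM zone 17N: λ₀ = -81°, k₀ = 0.9996.
P1 (43.6436°, -78.9945°) → (661750.153, 4834243.688) m.
P2 (44.0101°, -79.4138°) → (627151.188, 4874217.645) m.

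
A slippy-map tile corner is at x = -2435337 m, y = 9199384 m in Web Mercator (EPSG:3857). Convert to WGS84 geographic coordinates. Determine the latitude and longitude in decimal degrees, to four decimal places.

R = 6378137 m. λ = x/R = -21.87700449°.
φ = 2·arctan(exp(y/R)) − 90° = 2·arctan(4.23055) − 90° = 63.40150128°.

lat 63.4015°, lon -21.8770°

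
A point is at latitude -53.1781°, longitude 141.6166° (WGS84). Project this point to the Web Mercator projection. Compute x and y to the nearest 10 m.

x 15764690 m, y -7016010 m

Web Mercator is spherical with R = a = 6378137 m.
x = R·λ = 6378137 × 2.471675945 = 15764687.800 m.
y = R·ln tan(π/4 + φ/2) = 6378137 × -1.100009264 = -7016009.788 m.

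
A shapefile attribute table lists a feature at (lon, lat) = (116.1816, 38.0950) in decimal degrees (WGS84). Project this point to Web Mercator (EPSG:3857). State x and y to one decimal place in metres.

Web Mercator is spherical with R = a = 6378137 m.
x = R·λ = 6378137 × 2.027751450 = 12933276.552 m.
y = R·ln tan(π/4 + φ/2) = 6378137 × 0.720093474 = 4592854.833 m.

x 12933276.6 m, y 4592854.8 m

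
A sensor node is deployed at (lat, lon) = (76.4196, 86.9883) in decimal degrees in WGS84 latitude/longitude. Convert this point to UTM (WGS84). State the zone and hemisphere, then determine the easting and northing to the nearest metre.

Longitude 86.9883° lies in the 6° band [84°, 90°), giving zone 45; latitude is north of the equator, so 45N.
Zone 45 central meridian λ₀ = 6×45 − 183 = 87°; Δλ = -0.0117°.
Transverse Mercator on WGS84 with k₀ = 0.9996 gives E = 499693.326 m, N = 8482006.548 m.

Zone 45N: E 499693 m, N 8482007 m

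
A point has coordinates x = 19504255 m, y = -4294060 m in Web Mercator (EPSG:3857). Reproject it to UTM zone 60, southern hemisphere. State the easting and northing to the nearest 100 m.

Web Mercator inverse (R = 6378137 m) → φ = -35.95230066°, λ = 175.20970372°.
UTM 60S forward: E = 338539.507 m, N = 6019860.785 m.

E 338500 m, N 6019900 m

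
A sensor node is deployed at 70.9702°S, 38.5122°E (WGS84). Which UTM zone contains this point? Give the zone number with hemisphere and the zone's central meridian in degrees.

Zone 37S, central meridian 39°

UTM zone = ⌊(λ + 180)/6⌋ + 1; 38.5122° ∈ [36°, 42°) → zone 37.
Hemisphere: S (φ < 0).
Central meridian λ₀ = 6×37 − 183 = 39°.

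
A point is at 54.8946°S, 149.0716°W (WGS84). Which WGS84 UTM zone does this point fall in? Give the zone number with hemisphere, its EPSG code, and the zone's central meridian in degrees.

Zone 6S (EPSG:32706), central meridian -147°

UTM zone = ⌊(λ + 180)/6⌋ + 1; -149.0716° ∈ [-150°, -144°) → zone 6.
Hemisphere: S (φ < 0).
Central meridian λ₀ = 6×6 − 183 = -147°.
EPSG code: 32706.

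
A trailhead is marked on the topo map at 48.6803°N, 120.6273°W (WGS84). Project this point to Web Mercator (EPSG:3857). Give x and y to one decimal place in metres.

Web Mercator is spherical with R = a = 6378137 m.
x = R·λ = 6378137 × -2.105343553 = -13428169.612 m.
y = R·ln tan(π/4 + φ/2) = 6378137 × 0.975329955 = 6220788.072 m.

x -13428169.6 m, y 6220788.1 m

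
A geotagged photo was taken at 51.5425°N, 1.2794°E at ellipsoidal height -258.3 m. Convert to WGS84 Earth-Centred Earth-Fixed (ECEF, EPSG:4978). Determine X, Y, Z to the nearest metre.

X 3973795 m, Y 88749 m, Z 4971102 m

WGS84: a = 6378137 m, e² = 0.006694380; N(φ) = a/√(1−e²sin²φ) = 6391268.509 m.
X = (N+h)·cosφ·cosλ = 3973795.343 m; Y = (N+h)·cosφ·sinλ = 88748.578 m; Z = (N(1−e²)+h)·sinφ = 4971102.363 m.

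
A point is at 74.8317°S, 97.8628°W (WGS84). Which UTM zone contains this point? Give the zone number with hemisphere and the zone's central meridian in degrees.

UTM zone = ⌊(λ + 180)/6⌋ + 1; -97.8628° ∈ [-102°, -96°) → zone 14.
Hemisphere: S (φ < 0).
Central meridian λ₀ = 6×14 − 183 = -99°.

Zone 14S, central meridian -99°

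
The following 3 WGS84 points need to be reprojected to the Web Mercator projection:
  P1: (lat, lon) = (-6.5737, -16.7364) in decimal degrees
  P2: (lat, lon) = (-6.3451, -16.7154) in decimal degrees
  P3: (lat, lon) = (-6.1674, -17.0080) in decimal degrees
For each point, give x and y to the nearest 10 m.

P1: x -1863090 m, y -733390 m; P2: x -1860750 m, y -707780 m; P3: x -1893320 m, y -687880 m

Web Mercator: x = R·λ, y = R·ln tan(π/4+φ/2), R = 6378137 m.
P1 (-6.5737°, -16.7364°) → (-1863087.526, -733391.718) m.
P2 (-6.3451°, -16.7154°) → (-1860749.816, -707781.487) m.
P3 (-6.1674°, -17.0080°) → (-1893321.899, -687881.490) m.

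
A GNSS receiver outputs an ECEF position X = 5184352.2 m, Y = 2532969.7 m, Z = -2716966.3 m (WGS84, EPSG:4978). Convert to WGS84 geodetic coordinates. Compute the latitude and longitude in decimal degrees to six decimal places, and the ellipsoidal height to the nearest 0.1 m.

λ = atan2(Y, X) = 26.03919979°; p = √(X²+Y²) = 5770047.1 m.
Bowring's method on WGS84 (a = 6378137 m, b = 6356752.314 m) gives φ = -25.36309974°, h = 3482.866 m.

lat -25.363100°, lon 26.039200°, h 3482.9 m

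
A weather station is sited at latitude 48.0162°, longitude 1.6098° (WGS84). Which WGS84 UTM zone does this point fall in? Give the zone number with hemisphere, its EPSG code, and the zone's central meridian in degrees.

UTM zone = ⌊(λ + 180)/6⌋ + 1; 1.6098° ∈ [0°, 6°) → zone 31.
Hemisphere: N (φ ≥ 0).
Central meridian λ₀ = 6×31 − 183 = 3°.
EPSG code: 32631.

Zone 31N (EPSG:32631), central meridian 3°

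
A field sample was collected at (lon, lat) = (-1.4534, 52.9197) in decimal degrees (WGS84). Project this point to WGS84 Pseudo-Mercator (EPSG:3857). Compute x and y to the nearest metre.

x -161792 m, y 6968158 m

Web Mercator is spherical with R = a = 6378137 m.
x = R·λ = 6378137 × -0.025366615 = -161791.748 m.
y = R·ln tan(π/4 + φ/2) = 6378137 × 1.092506853 = 6968158.384 m.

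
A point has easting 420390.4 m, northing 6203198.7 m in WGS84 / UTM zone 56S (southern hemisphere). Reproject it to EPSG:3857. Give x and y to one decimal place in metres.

Unproject from UTM 56S (λ₀ = 153°) → φ = -34.30939982°, λ = 152.13480010°.
Web Mercator (R = 6378137 m): x = 16935568.480 m, y = -4070422.910 m.

x 16935568.5 m, y -4070422.9 m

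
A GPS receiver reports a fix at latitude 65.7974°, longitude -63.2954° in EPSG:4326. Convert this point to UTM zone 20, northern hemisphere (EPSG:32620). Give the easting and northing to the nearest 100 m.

Zone 20 central meridian λ₀ = 6×20 − 183 = -63°; Δλ = -0.2954°.
Transverse Mercator on WGS84 with k₀ = 0.9996 gives E = 486486.571 m, N = 7297359.748 m.

E 486500 m, N 7297400 m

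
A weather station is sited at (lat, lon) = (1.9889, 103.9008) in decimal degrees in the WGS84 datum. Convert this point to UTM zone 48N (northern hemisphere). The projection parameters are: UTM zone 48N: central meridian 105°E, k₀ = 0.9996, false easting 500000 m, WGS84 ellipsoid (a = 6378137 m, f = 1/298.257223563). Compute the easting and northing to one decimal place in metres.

Zone 48 central meridian λ₀ = 6×48 − 183 = 105°; Δλ = -1.0992°.
Transverse Mercator on WGS84 with k₀ = 0.9996 gives E = 377752.222 m, N = 219874.796 m.

E 377752.2 m, N 219874.8 m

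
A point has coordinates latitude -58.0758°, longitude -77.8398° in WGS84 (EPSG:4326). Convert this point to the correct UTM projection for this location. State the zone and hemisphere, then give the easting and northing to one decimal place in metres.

Zone 18S: E 332526.7 m, N 3559327.0 m

Longitude -77.8398° lies in the 6° band [-78°, -72°), giving zone 18; latitude is south of the equator, so 18S.
Zone 18 central meridian λ₀ = 6×18 − 183 = -75°; Δλ = -2.8398°.
Transverse Mercator on WGS84 with k₀ = 0.9996 gives E = 332526.746 m, N = 3559327.045 m.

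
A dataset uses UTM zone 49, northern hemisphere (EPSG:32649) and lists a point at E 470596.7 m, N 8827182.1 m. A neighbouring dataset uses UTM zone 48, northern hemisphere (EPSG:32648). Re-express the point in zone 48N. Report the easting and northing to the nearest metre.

UTM 49N → geographic: φ = 79.50930044°, λ = 109.55329776°.
UTM 48N (λ₀ = 105°) forward: E = 592461.106 m, N = 8830431.632 m.

E 592461 m, N 8830432 m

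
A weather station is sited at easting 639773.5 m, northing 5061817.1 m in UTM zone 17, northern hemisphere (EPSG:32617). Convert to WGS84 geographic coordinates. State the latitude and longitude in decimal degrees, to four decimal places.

Zone 17N: λ₀ = -81°, k₀ = 0.9996, false easting 500000 m.
Meridian distance M = (N − FN)/k₀ = 5063842.6 m.
Inverse transverse Mercator on WGS84 gives φ = 45.69580024°, λ = -79.20470060°.

lat 45.6958°, lon -79.2047°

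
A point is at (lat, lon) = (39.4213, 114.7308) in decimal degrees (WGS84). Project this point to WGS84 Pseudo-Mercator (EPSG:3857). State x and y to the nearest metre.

Web Mercator is spherical with R = a = 6378137 m.
x = R·λ = 6378137 × 2.002430213 = 12771774.234 m.
y = R·ln tan(π/4 + φ/2) = 6378137 × 0.749780087 = 4782200.114 m.

x 12771774 m, y 4782200 m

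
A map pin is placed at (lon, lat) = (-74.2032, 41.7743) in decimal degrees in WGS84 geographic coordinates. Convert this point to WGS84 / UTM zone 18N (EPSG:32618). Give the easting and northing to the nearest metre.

Zone 18 central meridian λ₀ = 6×18 − 183 = -75°; Δλ = +0.7968°.
Transverse Mercator on WGS84 with k₀ = 0.9996 gives E = 566221.997 m, N = 4625024.280 m.

E 566222 m, N 4625024 m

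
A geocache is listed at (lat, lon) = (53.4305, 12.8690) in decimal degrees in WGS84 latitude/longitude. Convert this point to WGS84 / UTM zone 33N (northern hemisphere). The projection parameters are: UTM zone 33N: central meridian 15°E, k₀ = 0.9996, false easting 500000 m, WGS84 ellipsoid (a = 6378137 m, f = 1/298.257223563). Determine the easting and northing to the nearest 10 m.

Zone 33 central meridian λ₀ = 6×33 − 183 = 15°; Δλ = -2.1310°.
Transverse Mercator on WGS84 with k₀ = 0.9996 gives E = 358423.805 m, N = 5922276.772 m.

E 358420 m, N 5922280 m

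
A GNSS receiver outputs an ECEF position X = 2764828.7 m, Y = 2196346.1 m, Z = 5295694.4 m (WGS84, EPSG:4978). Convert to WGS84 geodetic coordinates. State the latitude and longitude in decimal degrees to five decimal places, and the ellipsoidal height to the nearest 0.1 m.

λ = atan2(Y, X) = 38.46319931°; p = √(X²+Y²) = 3531035.8 m.
Bowring's method on WGS84 (a = 6378137 m, b = 6356752.314 m) gives φ = 56.48299959°, h = 1639.584 m.

lat 56.48300°, lon 38.46320°, h 1639.6 m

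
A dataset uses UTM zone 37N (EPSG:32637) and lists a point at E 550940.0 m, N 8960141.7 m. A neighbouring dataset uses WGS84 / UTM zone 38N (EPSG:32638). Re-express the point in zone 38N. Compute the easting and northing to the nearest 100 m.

E 442700 m, N 8960500 m

UTM 37N → geographic: φ = 80.69270000°, λ = 41.82239821°.
UTM 38N (λ₀ = 45°) forward: E = 442654.997 m, N = 8960472.953 m.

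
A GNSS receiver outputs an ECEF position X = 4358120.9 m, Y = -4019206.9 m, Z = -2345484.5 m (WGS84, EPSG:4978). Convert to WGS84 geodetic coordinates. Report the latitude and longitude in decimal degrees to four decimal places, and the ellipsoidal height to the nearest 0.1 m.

lat -21.7171°, lon -42.6833°, h 390.5 m

λ = atan2(Y, X) = -42.68329965°; p = √(X²+Y²) = 5928510.9 m.
Bowring's method on WGS84 (a = 6378137 m, b = 6356752.314 m) gives φ = -21.71710046°, h = 390.504 m.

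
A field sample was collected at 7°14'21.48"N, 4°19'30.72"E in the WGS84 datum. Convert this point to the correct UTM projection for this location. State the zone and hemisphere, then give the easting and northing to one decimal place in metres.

Longitude 4.3252° lies in the 6° band [0°, 6°), giving zone 31; latitude is north of the equator, so 31N.
Zone 31 central meridian λ₀ = 6×31 − 183 = 3°; Δλ = +1.3252°.
Transverse Mercator on WGS84 with k₀ = 0.9996 gives E = 646306.583 m, N = 800416.027 m.

Zone 31N: E 646306.6 m, N 800416.0 m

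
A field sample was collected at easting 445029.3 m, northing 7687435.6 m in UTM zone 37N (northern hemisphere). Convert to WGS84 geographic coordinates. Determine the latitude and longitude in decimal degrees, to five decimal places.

lat 69.29100°, lon 37.60700°

Zone 37N: λ₀ = 39°, k₀ = 0.9996, false easting 500000 m.
Meridian distance M = (N − FN)/k₀ = 7690511.8 m.
Inverse transverse Mercator on WGS84 gives φ = 69.29099996°, λ = 37.60699954°.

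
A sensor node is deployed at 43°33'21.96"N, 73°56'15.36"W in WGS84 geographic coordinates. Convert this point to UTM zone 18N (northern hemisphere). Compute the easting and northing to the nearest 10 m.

E 585810 m, N 4823120 m

Zone 18 central meridian λ₀ = 6×18 − 183 = -75°; Δλ = +1.0624°.
Transverse Mercator on WGS84 with k₀ = 0.9996 gives E = 585809.706 m, N = 4823119.991 m.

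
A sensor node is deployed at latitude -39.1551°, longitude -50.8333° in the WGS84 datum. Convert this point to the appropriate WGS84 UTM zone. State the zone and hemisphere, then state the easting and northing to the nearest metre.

Zone 22S: E 514403 m, N 5665998 m

Longitude -50.8333° lies in the 6° band [-54°, -48°), giving zone 22; latitude is south of the equator, so 22S.
Zone 22 central meridian λ₀ = 6×22 − 183 = -51°; Δλ = +0.1667°.
Transverse Mercator on WGS84 with k₀ = 0.9996 gives E = 514403.282 m, N = 5665998.343 m.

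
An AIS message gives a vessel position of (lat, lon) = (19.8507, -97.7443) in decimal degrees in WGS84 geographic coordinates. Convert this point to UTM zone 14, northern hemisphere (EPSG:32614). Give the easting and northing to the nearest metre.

E 631484 m, N 2195449 m

Zone 14 central meridian λ₀ = 6×14 − 183 = -99°; Δλ = +1.2557°.
Transverse Mercator on WGS84 with k₀ = 0.9996 gives E = 631484.335 m, N = 2195449.219 m.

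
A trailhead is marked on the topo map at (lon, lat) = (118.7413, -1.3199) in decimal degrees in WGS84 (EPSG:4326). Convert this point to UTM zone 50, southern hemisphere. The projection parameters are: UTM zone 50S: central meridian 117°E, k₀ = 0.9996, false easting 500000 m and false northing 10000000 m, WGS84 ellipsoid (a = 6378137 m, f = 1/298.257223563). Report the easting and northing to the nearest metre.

Zone 50 central meridian λ₀ = 6×50 − 183 = 117°; Δλ = +1.7413°.
Transverse Mercator on WGS84 with k₀ = 0.9996 gives E = 693742.022 m, N = 9854043.302 m.

E 693742 m, N 9854043 m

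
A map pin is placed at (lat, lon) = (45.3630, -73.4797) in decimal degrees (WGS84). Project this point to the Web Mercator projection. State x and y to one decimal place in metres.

Web Mercator is spherical with R = a = 6378137 m.
x = R·λ = 6378137 × -1.282462698 = -8179722.788 m.
y = R·ln tan(π/4 + φ/2) = 6378137 × 0.890361964 = 5678850.589 m.

x -8179722.8 m, y 5678850.6 m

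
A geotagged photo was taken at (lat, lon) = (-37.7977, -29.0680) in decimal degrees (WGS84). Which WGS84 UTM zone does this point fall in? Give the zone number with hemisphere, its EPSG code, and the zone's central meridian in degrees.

UTM zone = ⌊(λ + 180)/6⌋ + 1; -29.0680° ∈ [-30°, -24°) → zone 26.
Hemisphere: S (φ < 0).
Central meridian λ₀ = 6×26 − 183 = -27°.
EPSG code: 32726.

Zone 26S (EPSG:32726), central meridian -27°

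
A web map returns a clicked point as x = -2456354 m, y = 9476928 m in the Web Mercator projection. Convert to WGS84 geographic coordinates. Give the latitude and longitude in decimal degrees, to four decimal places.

lat 64.4963°, lon -22.0658°

R = 6378137 m. λ = x/R = -22.06580341°.
φ = 2·arctan(exp(y/R)) − 90° = 2·arctan(4.41870) − 90° = 64.49629910°.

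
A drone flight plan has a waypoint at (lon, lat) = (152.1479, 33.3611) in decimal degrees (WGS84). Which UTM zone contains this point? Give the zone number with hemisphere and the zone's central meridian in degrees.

Zone 56N, central meridian 153°

UTM zone = ⌊(λ + 180)/6⌋ + 1; 152.1479° ∈ [150°, 156°) → zone 56.
Hemisphere: N (φ ≥ 0).
Central meridian λ₀ = 6×56 − 183 = 153°.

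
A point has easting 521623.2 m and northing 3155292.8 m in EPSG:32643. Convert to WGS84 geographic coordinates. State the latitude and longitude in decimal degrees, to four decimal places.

Zone 43N: λ₀ = 75°, k₀ = 0.9996, false easting 500000 m.
Meridian distance M = (N − FN)/k₀ = 3156555.4 m.
Inverse transverse Mercator on WGS84 gives φ = 28.52419975°, λ = 75.22099951°.

lat 28.5242°, lon 75.2210°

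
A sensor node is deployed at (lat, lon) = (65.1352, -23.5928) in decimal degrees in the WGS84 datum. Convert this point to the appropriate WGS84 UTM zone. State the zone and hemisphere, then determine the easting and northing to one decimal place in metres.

Zone 27N: E 378377.4 m, N 7226019.9 m

Longitude -23.5928° lies in the 6° band [-24°, -18°), giving zone 27; latitude is north of the equator, so 27N.
Zone 27 central meridian λ₀ = 6×27 − 183 = -21°; Δλ = -2.5928°.
Transverse Mercator on WGS84 with k₀ = 0.9996 gives E = 378377.367 m, N = 7226019.863 m.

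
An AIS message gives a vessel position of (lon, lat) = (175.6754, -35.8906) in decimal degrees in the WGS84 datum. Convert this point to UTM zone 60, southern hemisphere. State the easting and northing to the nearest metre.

Zone 60 central meridian λ₀ = 6×60 − 183 = 177°; Δλ = -1.3246°.
Transverse Mercator on WGS84 with k₀ = 0.9996 gives E = 380448.923 m, N = 6027375.270 m.

E 380449 m, N 6027375 m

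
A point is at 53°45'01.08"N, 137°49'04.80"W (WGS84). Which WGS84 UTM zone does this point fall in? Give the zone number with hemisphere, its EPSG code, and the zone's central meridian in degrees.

UTM zone = ⌊(λ + 180)/6⌋ + 1; -137.8180° ∈ [-138°, -132°) → zone 8.
Hemisphere: N (φ ≥ 0).
Central meridian λ₀ = 6×8 − 183 = -135°.
EPSG code: 32608.

Zone 8N (EPSG:32608), central meridian -135°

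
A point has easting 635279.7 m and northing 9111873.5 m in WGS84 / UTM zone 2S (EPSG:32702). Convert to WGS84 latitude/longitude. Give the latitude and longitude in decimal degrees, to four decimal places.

Zone 2S: λ₀ = -171°, k₀ = 0.9996, false easting 500000 m, false northing 10000000 m.
Meridian distance M = (N − FN)/k₀ = -888481.9 m.
Inverse transverse Mercator on WGS84 gives φ = -8.03280015°, λ = -169.77240001°.

lat -8.0328°, lon -169.7724°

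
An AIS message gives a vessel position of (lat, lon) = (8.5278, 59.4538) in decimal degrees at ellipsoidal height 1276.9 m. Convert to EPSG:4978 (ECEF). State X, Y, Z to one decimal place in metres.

X 3206618.4 m, Y 5433734.0 m, Z 939736.2 m

WGS84: a = 6378137 m, e² = 0.006694380; N(φ) = a/√(1−e²sin²φ) = 6378606.506 m.
X = (N+h)·cosφ·cosλ = 3206618.445 m; Y = (N+h)·cosφ·sinλ = 5433734.015 m; Z = (N(1−e²)+h)·sinφ = 939736.153 m.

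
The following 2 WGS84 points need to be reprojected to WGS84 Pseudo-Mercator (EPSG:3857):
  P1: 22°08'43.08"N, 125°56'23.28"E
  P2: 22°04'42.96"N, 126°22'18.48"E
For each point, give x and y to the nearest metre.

Web Mercator: x = R·λ, y = R·ln tan(π/4+φ/2), R = 6378137 m.
P1 (22.1453°, 125.9398°) → (14019554.407, 2528979.196) m.
P2 (22.0786°, 126.3718°) → (14067644.427, 2520964.722) m.

P1: x 14019554 m, y 2528979 m; P2: x 14067644 m, y 2520965 m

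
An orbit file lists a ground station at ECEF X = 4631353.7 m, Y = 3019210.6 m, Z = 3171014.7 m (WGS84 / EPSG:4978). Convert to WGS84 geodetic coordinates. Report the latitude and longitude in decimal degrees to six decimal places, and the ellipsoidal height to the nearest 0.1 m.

lat 30.003600°, lon 33.100600°, h 590.6 m

λ = atan2(Y, X) = 33.10059996°; p = √(X²+Y²) = 5528568.5 m.
Bowring's method on WGS84 (a = 6378137 m, b = 6356752.314 m) gives φ = 30.00360046°, h = 590.581 m.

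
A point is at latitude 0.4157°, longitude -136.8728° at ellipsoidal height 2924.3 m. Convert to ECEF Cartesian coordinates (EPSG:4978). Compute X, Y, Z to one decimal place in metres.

X -4657018.1 m, Y -4362109.2 m, Z 45986.5 m

WGS84: a = 6378137 m, e² = 0.006694380; N(φ) = a/√(1−e²sin²φ) = 6378138.124 m.
X = (N+h)·cosφ·cosλ = -4657018.140 m; Y = (N+h)·cosφ·sinλ = -4362109.163 m; Z = (N(1−e²)+h)·sinφ = 45986.548 m.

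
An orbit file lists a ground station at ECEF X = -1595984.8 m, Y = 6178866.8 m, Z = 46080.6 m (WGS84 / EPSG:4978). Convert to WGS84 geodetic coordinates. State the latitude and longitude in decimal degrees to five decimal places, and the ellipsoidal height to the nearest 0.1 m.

lat 0.41650°, lon 104.48280°, h 3688.8 m

λ = atan2(Y, X) = 104.48279978°; p = √(X²+Y²) = 6381658.3 m.
Bowring's method on WGS84 (a = 6378137 m, b = 6356752.314 m) gives φ = 0.41649997°, h = 3688.768 m.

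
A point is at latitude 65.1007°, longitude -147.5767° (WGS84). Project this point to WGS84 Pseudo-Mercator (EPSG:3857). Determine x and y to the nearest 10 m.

Web Mercator is spherical with R = a = 6378137 m.
x = R·λ = 6378137 × -2.575699314 = -16428163.097 m.
y = R·ln tan(π/4 + φ/2) = 6378137 × 1.510620806 = 9634946.455 m.

x -16428160 m, y 9634950 m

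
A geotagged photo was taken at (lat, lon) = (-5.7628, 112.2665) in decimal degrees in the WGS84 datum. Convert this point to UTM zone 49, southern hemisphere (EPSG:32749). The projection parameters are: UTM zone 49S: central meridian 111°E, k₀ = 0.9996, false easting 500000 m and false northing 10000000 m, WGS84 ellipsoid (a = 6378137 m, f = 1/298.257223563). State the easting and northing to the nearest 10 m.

E 640230 m, N 9362860 m

Zone 49 central meridian λ₀ = 6×49 − 183 = 111°; Δλ = +1.2665°.
Transverse Mercator on WGS84 with k₀ = 0.9996 gives E = 640233.495 m, N = 9362860.279 m.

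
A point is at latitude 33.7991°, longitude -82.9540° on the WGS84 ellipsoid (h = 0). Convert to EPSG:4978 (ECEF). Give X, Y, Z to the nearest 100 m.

X 650800 m, Y -5265600 m, Z 3528000 m

WGS84: a = 6378137 m, e² = 0.006694380; N(φ) = a/√(1−e²sin²φ) = 6384753.686 m.
X = (N+h)·cosφ·cosλ = 650828.303 m; Y = (N+h)·cosφ·sinλ = -5265618.337 m; Z = (N(1−e²)+h)·sinφ = 3527950.529 m.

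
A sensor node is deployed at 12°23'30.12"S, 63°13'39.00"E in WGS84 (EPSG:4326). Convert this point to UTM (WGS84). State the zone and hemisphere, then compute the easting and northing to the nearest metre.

Zone 41S: E 524729 m, N 8630122 m

Longitude 63.2275° lies in the 6° band [60°, 66°), giving zone 41; latitude is south of the equator, so 41S.
Zone 41 central meridian λ₀ = 6×41 − 183 = 63°; Δλ = +0.2275°.
Transverse Mercator on WGS84 with k₀ = 0.9996 gives E = 524729.170 m, N = 8630121.799 m.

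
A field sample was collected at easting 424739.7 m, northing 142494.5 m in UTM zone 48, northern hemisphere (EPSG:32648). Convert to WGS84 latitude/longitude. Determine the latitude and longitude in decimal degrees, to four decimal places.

Zone 48N: λ₀ = 105°, k₀ = 0.9996, false easting 500000 m.
Meridian distance M = (N − FN)/k₀ = 142551.5 m.
Inverse transverse Mercator on WGS84 gives φ = 1.28909982°, λ = 104.32350042°.

lat 1.2891°, lon 104.3235°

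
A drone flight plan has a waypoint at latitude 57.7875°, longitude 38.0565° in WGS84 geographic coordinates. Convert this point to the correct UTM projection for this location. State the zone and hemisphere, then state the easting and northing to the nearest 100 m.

Longitude 38.0565° lies in the 6° band [36°, 42°), giving zone 37; latitude is north of the equator, so 37N.
Zone 37 central meridian λ₀ = 6×37 − 183 = 39°; Δλ = -0.9435°.
Transverse Mercator on WGS84 with k₀ = 0.9996 gives E = 443901.557 m, N = 6405443.084 m.

Zone 37N: E 443900 m, N 6405400 m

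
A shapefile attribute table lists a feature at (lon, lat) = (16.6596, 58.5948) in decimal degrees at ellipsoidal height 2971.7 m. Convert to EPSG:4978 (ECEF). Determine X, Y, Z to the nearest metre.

WGS84: a = 6378137 m, e² = 0.006694380; N(φ) = a/√(1−e²sin²φ) = 6393746.062 m.
X = (N+h)·cosφ·cosλ = 3193333.628 m; Y = (N+h)·cosφ·sinλ = 955592.190 m; Z = (N(1−e²)+h)·sinφ = 5423089.254 m.

X 3193334 m, Y 955592 m, Z 5423089 m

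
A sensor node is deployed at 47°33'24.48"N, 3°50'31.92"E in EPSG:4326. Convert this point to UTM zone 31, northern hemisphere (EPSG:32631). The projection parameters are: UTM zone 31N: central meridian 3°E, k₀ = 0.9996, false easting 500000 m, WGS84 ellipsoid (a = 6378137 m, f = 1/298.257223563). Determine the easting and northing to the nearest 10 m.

Zone 31 central meridian λ₀ = 6×31 − 183 = 3°; Δλ = +0.8422°.
Transverse Mercator on WGS84 with k₀ = 0.9996 gives E = 563360.328 m, N = 5267385.949 m.

E 563360 m, N 5267390 m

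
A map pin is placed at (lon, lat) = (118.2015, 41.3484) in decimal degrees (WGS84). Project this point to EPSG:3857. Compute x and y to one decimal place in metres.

x 13158130.8 m, y 5063867.2 m

Web Mercator is spherical with R = a = 6378137 m.
x = R·λ = 6378137 × 2.063005356 = 13158130.791 m.
y = R·ln tan(π/4 + φ/2) = 6378137 × 0.793941429 = 5063867.202 m.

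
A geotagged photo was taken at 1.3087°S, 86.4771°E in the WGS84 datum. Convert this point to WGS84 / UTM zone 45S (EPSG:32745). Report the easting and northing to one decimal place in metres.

E 441828.6 m, N 9855343.0 m

Zone 45 central meridian λ₀ = 6×45 − 183 = 87°; Δλ = -0.5229°.
Transverse Mercator on WGS84 with k₀ = 0.9996 gives E = 441828.586 m, N = 9855343.013 m.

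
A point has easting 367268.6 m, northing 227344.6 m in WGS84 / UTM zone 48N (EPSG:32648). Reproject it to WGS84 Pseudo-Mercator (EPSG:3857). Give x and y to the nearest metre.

x 11555687 m, y 228967 m

Unproject from UTM 48N (λ₀ = 105°) → φ = 2.05640020°, λ = 103.80649955°.
Web Mercator (R = 6378137 m): x = 11555686.671 m, y = 228966.586 m.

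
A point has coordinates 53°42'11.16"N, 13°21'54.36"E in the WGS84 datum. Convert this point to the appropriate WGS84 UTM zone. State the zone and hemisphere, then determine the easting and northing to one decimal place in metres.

Longitude 13.3651° lies in the 6° band [12°, 18°), giving zone 33; latitude is north of the equator, so 33N.
Zone 33 central meridian λ₀ = 6×33 − 183 = 15°; Δλ = -1.6349°.
Transverse Mercator on WGS84 with k₀ = 0.9996 gives E = 392076.314 m, N = 5951730.383 m.

Zone 33N: E 392076.3 m, N 5951730.4 m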